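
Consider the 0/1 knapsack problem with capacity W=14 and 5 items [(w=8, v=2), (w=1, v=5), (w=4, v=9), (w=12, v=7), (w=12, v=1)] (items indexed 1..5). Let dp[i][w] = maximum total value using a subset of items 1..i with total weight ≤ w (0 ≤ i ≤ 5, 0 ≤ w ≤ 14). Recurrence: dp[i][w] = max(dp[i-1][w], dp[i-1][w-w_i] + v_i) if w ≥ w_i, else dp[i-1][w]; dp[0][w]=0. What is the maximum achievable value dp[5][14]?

i\w   0   1   2   3   4   5   6   7   8   9  10  11  12  13  14
  0   0   0   0   0   0   0   0   0   0   0   0   0   0   0   0
  1   0   0   0   0   0   0   0   0   2   2   2   2   2   2   2
  2   0   5   5   5   5   5   5   5   5   7   7   7   7   7   7
  3   0   5   5   5   9  14  14  14  14  14  14  14  14  16  16
  4   0   5   5   5   9  14  14  14  14  14  14  14  14  16  16
  5   0   5   5   5   9  14  14  14  14  14  14  14  14  16  16

16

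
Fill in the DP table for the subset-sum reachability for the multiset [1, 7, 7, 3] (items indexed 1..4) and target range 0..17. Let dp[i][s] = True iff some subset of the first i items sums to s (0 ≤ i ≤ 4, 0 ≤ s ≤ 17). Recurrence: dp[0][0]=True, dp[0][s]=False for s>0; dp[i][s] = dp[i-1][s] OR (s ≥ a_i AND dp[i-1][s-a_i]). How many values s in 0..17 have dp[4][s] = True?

i\s   0   1   2   3   4   5   6   7   8   9  10  11  12  13  14  15  16  17
  0   T   F   F   F   F   F   F   F   F   F   F   F   F   F   F   F   F   F
  1   T   T   F   F   F   F   F   F   F   F   F   F   F   F   F   F   F   F
  2   T   T   F   F   F   F   F   T   T   F   F   F   F   F   F   F   F   F
  3   T   T   F   F   F   F   F   T   T   F   F   F   F   F   T   T   F   F
  4   T   T   F   T   T   F   F   T   T   F   T   T   F   F   T   T   F   T

11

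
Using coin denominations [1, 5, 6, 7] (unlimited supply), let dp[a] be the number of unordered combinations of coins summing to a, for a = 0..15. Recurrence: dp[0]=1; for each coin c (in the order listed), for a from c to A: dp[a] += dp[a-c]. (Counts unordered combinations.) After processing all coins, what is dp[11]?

6

after  coin     0     1     2     3     4     5     6     7     8     9    10    11    12    13    14    15
          1     1     1     1     1     1     1     1     1     1     1     1     1     1     1     1     1
          5     1     1     1     1     1     2     2     2     2     2     3     3     3     3     3     4
          6     1     1     1     1     1     2     3     3     3     3     4     5     6     6     6     7
          7     1     1     1     1     1     2     3     4     4     4     5     6     8     9    10    11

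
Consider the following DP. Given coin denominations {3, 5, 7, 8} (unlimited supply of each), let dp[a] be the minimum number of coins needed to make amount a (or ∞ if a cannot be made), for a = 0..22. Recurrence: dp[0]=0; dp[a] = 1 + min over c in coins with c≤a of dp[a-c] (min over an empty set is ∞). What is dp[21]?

 a  0  1  2  3  4  5  6  7  8  9 10 11 12 13 14 15 16 17 18 19 20 21 22
dp  0  -  -  1  -  1  2  1  1  3  2  2  2  2  2  2  2  3  3  3  3  3  3
(- denotes ∞ / unreachable)

3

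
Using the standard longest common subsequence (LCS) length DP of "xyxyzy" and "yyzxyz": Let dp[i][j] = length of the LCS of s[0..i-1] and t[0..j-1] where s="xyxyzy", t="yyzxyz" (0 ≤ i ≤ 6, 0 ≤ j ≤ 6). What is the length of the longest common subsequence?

   ''  y  y  z  x  y  z
''  0  0  0  0  0  0  0
 x  0  0  0  0  1  1  1
 y  0  1  1  1  1  2  2
 x  0  1  1  1  2  2  2
 y  0  1  2  2  2  3  3
 z  0  1  2  3  3  3  4
 y  0  1  2  3  3  4  4

4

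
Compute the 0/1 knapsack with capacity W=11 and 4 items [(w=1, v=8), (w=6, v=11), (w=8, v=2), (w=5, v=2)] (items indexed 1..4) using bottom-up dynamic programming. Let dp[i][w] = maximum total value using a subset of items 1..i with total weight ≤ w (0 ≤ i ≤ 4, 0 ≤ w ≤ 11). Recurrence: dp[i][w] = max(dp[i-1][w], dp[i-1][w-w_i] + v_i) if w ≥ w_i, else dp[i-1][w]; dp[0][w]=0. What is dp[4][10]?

i\w   0   1   2   3   4   5   6   7   8   9  10  11
  0   0   0   0   0   0   0   0   0   0   0   0   0
  1   0   8   8   8   8   8   8   8   8   8   8   8
  2   0   8   8   8   8   8  11  19  19  19  19  19
  3   0   8   8   8   8   8  11  19  19  19  19  19
  4   0   8   8   8   8   8  11  19  19  19  19  19

19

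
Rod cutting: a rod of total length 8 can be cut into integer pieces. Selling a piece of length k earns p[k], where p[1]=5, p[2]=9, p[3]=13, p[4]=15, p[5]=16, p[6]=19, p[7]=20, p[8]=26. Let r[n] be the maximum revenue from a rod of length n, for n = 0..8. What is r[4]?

   n    0    1    2    3    4    5    6    7    8
r[n]    0    5   10   15   20   25   30   35   40

20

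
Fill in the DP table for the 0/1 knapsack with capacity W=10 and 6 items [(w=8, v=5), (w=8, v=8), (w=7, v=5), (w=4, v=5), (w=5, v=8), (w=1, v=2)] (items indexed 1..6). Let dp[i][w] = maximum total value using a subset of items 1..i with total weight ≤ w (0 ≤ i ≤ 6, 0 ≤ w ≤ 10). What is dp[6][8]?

i\w   0   1   2   3   4   5   6   7   8   9  10
  0   0   0   0   0   0   0   0   0   0   0   0
  1   0   0   0   0   0   0   0   0   5   5   5
  2   0   0   0   0   0   0   0   0   8   8   8
  3   0   0   0   0   0   0   0   5   8   8   8
  4   0   0   0   0   5   5   5   5   8   8   8
  5   0   0   0   0   5   8   8   8   8  13  13
  6   0   2   2   2   5   8  10  10  10  13  15

10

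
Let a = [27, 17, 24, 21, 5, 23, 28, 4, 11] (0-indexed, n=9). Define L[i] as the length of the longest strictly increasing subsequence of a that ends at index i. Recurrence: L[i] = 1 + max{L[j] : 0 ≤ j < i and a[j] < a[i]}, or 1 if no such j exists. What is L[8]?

2

   i    0    1    2    3    4    5    6    7    8
a[i]   27   17   24   21    5   23   28    4   11
L[i]    1    1    2    2    1    3    4    1    2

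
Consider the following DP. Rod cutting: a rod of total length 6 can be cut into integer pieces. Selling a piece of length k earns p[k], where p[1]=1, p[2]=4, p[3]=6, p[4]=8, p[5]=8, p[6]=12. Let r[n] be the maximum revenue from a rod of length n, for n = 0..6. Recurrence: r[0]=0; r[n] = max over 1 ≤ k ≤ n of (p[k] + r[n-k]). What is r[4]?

   n    0    1    2    3    4    5    6
r[n]    0    1    4    6    8   10   12

8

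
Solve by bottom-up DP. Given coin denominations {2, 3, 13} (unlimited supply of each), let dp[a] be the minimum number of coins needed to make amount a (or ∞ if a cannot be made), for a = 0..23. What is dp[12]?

4

 a  0  1  2  3  4  5  6  7  8  9 10 11 12 13 14 15 16 17 18 19 20 21 22 23
dp  0  -  1  1  2  2  2  3  3  3  4  4  4  1  5  2  2  3  3  3  4  4  4  5
(- denotes ∞ / unreachable)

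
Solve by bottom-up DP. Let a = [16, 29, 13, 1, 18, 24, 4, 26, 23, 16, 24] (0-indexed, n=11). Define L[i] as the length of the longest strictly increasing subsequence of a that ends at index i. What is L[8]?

3

   i    0    1    2    3    4    5    6    7    8    9   10
a[i]   16   29   13    1   18   24    4   26   23   16   24
L[i]    1    2    1    1    2    3    2    4    3    3    4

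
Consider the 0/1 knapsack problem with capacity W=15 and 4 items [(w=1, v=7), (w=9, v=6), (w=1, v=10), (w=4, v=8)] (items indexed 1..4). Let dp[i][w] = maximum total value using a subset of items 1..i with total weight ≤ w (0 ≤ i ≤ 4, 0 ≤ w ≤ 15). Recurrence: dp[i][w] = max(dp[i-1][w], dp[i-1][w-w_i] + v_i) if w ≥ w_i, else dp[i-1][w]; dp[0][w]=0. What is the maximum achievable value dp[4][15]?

31

i\w   0   1   2   3   4   5   6   7   8   9  10  11  12  13  14  15
  0   0   0   0   0   0   0   0   0   0   0   0   0   0   0   0   0
  1   0   7   7   7   7   7   7   7   7   7   7   7   7   7   7   7
  2   0   7   7   7   7   7   7   7   7   7  13  13  13  13  13  13
  3   0  10  17  17  17  17  17  17  17  17  17  23  23  23  23  23
  4   0  10  17  17  17  18  25  25  25  25  25  25  25  25  25  31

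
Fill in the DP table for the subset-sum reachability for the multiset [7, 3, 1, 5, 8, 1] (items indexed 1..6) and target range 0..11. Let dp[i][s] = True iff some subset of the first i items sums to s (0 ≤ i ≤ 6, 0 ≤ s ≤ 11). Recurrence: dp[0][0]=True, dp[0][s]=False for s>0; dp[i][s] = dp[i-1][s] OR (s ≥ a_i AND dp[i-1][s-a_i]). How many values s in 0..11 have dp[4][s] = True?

i\s   0   1   2   3   4   5   6   7   8   9  10  11
  0   T   F   F   F   F   F   F   F   F   F   F   F
  1   T   F   F   F   F   F   F   T   F   F   F   F
  2   T   F   F   T   F   F   F   T   F   F   T   F
  3   T   T   F   T   T   F   F   T   T   F   T   T
  4   T   T   F   T   T   T   T   T   T   T   T   T
  5   T   T   F   T   T   T   T   T   T   T   T   T
  6   T   T   T   T   T   T   T   T   T   T   T   T

11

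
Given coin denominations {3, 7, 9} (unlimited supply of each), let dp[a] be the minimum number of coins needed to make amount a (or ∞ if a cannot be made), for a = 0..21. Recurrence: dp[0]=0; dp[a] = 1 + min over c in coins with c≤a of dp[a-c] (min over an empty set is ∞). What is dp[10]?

2

 a  0  1  2  3  4  5  6  7  8  9 10 11 12 13 14 15 16 17 18 19 20 21
dp  0  -  -  1  -  -  2  1  -  1  2  -  2  3  2  3  2  3  2  3  4  3
(- denotes ∞ / unreachable)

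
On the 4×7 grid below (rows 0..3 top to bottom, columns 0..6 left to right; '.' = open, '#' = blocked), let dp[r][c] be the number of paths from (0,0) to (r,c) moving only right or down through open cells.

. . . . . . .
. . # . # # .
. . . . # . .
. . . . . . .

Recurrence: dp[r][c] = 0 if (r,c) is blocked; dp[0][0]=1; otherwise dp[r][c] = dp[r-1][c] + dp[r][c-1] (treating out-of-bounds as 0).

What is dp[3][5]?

11

r\c   0   1   2   3   4   5   6
  0   1   1   1   1   1   1   1
  1   1   2   0   1   0   0   1
  2   1   3   3   4   0   0   1
  3   1   4   7  11  11  11  12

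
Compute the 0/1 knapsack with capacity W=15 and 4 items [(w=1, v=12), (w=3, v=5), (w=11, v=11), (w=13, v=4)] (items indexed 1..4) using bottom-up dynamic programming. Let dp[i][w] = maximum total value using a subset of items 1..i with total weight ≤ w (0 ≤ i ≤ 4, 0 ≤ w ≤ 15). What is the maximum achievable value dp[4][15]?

28

i\w   0   1   2   3   4   5   6   7   8   9  10  11  12  13  14  15
  0   0   0   0   0   0   0   0   0   0   0   0   0   0   0   0   0
  1   0  12  12  12  12  12  12  12  12  12  12  12  12  12  12  12
  2   0  12  12  12  17  17  17  17  17  17  17  17  17  17  17  17
  3   0  12  12  12  17  17  17  17  17  17  17  17  23  23  23  28
  4   0  12  12  12  17  17  17  17  17  17  17  17  23  23  23  28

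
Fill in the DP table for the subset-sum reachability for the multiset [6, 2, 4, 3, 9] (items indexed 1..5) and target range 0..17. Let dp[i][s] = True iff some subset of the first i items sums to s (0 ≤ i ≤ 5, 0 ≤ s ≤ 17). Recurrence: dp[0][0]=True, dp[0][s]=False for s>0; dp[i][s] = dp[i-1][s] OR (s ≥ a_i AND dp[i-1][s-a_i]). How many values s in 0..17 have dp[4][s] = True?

i\s   0   1   2   3   4   5   6   7   8   9  10  11  12  13  14  15  16  17
  0   T   F   F   F   F   F   F   F   F   F   F   F   F   F   F   F   F   F
  1   T   F   F   F   F   F   T   F   F   F   F   F   F   F   F   F   F   F
  2   T   F   T   F   F   F   T   F   T   F   F   F   F   F   F   F   F   F
  3   T   F   T   F   T   F   T   F   T   F   T   F   T   F   F   F   F   F
  4   T   F   T   T   T   T   T   T   T   T   T   T   T   T   F   T   F   F
  5   T   F   T   T   T   T   T   T   T   T   T   T   T   T   T   T   T   T

14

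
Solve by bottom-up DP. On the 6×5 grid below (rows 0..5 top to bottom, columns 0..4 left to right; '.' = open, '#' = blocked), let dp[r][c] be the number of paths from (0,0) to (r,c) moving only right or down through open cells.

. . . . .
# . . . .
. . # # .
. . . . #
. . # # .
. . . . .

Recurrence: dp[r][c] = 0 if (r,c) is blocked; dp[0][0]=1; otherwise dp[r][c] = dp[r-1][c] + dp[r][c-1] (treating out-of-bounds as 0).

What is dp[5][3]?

r\c   0   1   2   3   4
  0   1   1   1   1   1
  1   0   1   2   3   4
  2   0   1   0   0   4
  3   0   1   1   1   0
  4   0   1   0   0   0
  5   0   1   1   1   1

1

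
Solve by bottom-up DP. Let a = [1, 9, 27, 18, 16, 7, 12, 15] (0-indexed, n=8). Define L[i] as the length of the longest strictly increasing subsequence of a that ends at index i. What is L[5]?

   i    0    1    2    3    4    5    6    7
a[i]    1    9   27   18   16    7   12   15
L[i]    1    2    3    3    3    2    3    4

2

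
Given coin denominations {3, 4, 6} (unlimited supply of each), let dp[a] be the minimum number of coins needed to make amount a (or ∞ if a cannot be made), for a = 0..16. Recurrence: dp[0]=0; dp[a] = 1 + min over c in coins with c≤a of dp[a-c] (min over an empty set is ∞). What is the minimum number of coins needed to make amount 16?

 a  0  1  2  3  4  5  6  7  8  9 10 11 12 13 14 15 16
dp  0  -  -  1  1  -  1  2  2  2  2  3  2  3  3  3  3
(- denotes ∞ / unreachable)

3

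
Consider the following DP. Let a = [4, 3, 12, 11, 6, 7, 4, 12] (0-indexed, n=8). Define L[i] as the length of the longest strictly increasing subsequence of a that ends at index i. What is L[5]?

   i    0    1    2    3    4    5    6    7
a[i]    4    3   12   11    6    7    4   12
L[i]    1    1    2    2    2    3    2    4

3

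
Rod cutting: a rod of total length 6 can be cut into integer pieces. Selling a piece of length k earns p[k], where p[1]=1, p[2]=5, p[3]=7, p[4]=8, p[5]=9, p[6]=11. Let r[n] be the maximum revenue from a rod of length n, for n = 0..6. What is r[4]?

10

   n    0    1    2    3    4    5    6
r[n]    0    1    5    7   10   12   15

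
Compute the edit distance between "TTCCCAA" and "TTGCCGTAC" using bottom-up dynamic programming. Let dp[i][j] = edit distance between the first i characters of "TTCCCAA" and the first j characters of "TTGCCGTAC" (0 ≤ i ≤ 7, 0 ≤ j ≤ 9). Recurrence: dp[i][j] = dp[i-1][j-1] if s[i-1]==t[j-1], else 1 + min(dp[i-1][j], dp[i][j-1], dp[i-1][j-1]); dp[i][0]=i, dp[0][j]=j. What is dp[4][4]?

   ''  T  T  G  C  C  G  T  A  C
''  0  1  2  3  4  5  6  7  8  9
 T  1  0  1  2  3  4  5  6  7  8
 T  2  1  0  1  2  3  4  5  6  7
 C  3  2  1  1  1  2  3  4  5  6
 C  4  3  2  2  1  1  2  3  4  5
 C  5  4  3  3  2  1  2  3  4  4
 A  6  5  4  4  3  2  2  3  3  4
 A  7  6  5  5  4  3  3  3  3  4

1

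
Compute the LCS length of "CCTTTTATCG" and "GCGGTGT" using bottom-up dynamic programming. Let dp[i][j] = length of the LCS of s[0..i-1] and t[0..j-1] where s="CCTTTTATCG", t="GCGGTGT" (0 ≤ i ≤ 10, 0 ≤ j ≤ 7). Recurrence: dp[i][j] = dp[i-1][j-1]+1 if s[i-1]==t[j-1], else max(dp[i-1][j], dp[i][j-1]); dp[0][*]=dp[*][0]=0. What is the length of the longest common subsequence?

3

   ''  G  C  G  G  T  G  T
''  0  0  0  0  0  0  0  0
 C  0  0  1  1  1  1  1  1
 C  0  0  1  1  1  1  1  1
 T  0  0  1  1  1  2  2  2
 T  0  0  1  1  1  2  2  3
 T  0  0  1  1  1  2  2  3
 T  0  0  1  1  1  2  2  3
 A  0  0  1  1  1  2  2  3
 T  0  0  1  1  1  2  2  3
 C  0  0  1  1  1  2  2  3
 G  0  1  1  2  2  2  3  3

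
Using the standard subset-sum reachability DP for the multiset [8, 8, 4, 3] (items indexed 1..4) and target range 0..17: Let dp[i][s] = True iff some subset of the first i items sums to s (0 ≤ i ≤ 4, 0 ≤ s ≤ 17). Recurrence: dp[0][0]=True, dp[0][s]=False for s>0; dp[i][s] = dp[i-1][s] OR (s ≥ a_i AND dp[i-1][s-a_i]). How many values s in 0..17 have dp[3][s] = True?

i\s   0   1   2   3   4   5   6   7   8   9  10  11  12  13  14  15  16  17
  0   T   F   F   F   F   F   F   F   F   F   F   F   F   F   F   F   F   F
  1   T   F   F   F   F   F   F   F   T   F   F   F   F   F   F   F   F   F
  2   T   F   F   F   F   F   F   F   T   F   F   F   F   F   F   F   T   F
  3   T   F   F   F   T   F   F   F   T   F   F   F   T   F   F   F   T   F
  4   T   F   F   T   T   F   F   T   T   F   F   T   T   F   F   T   T   F

5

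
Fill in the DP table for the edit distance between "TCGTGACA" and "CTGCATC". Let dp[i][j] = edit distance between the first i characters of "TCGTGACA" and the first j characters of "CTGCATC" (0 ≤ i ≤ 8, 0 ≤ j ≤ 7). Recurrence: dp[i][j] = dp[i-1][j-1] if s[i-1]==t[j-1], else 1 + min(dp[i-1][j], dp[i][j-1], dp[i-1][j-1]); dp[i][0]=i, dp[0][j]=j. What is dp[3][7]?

   ''  C  T  G  C  A  T  C
''  0  1  2  3  4  5  6  7
 T  1  1  1  2  3  4  5  6
 C  2  1  2  2  2  3  4  5
 G  3  2  2  2  3  3  4  5
 T  4  3  2  3  3  4  3  4
 G  5  4  3  2  3  4  4  4
 A  6  5  4  3  3  3  4  5
 C  7  6  5  4  3  4  4  4
 A  8  7  6  5  4  3  4  5

5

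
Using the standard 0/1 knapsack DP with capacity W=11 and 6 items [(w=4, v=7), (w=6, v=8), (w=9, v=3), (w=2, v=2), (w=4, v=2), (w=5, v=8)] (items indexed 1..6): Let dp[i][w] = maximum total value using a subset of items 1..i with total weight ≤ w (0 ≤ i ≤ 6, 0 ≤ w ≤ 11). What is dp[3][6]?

8

i\w   0   1   2   3   4   5   6   7   8   9  10  11
  0   0   0   0   0   0   0   0   0   0   0   0   0
  1   0   0   0   0   7   7   7   7   7   7   7   7
  2   0   0   0   0   7   7   8   8   8   8  15  15
  3   0   0   0   0   7   7   8   8   8   8  15  15
  4   0   0   2   2   7   7   9   9  10  10  15  15
  5   0   0   2   2   7   7   9   9  10  10  15  15
  6   0   0   2   2   7   8   9  10  10  15  15  17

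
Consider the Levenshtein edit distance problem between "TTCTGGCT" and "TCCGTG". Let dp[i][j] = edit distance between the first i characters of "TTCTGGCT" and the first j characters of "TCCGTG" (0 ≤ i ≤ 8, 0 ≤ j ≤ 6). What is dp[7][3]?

   ''  T  C  C  G  T  G
''  0  1  2  3  4  5  6
 T  1  0  1  2  3  4  5
 T  2  1  1  2  3  3  4
 C  3  2  1  1  2  3  4
 T  4  3  2  2  2  2  3
 G  5  4  3  3  2  3  2
 G  6  5  4  4  3  3  3
 C  7  6  5  4  4  4  4
 T  8  7  6  5  5  4  5

4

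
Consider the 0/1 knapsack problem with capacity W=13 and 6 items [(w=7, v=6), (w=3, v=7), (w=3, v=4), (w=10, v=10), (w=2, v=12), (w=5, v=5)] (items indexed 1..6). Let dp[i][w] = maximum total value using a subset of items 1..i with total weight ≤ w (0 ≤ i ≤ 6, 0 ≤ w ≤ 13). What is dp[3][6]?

i\w   0   1   2   3   4   5   6   7   8   9  10  11  12  13
  0   0   0   0   0   0   0   0   0   0   0   0   0   0   0
  1   0   0   0   0   0   0   0   6   6   6   6   6   6   6
  2   0   0   0   7   7   7   7   7   7   7  13  13  13  13
  3   0   0   0   7   7   7  11  11  11  11  13  13  13  17
  4   0   0   0   7   7   7  11  11  11  11  13  13  13  17
  5   0   0  12  12  12  19  19  19  23  23  23  23  25  25
  6   0   0  12  12  12  19  19  19  23  23  24  24  25  28

11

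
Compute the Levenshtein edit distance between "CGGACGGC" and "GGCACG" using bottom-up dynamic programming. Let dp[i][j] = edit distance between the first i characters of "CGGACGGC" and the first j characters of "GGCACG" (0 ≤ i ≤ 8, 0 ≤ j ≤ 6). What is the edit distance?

4

   ''  G  G  C  A  C  G
''  0  1  2  3  4  5  6
 C  1  1  2  2  3  4  5
 G  2  1  1  2  3  4  4
 G  3  2  1  2  3  4  4
 A  4  3  2  2  2  3  4
 C  5  4  3  2  3  2  3
 G  6  5  4  3  3  3  2
 G  7  6  5  4  4  4  3
 C  8  7  6  5  5  4  4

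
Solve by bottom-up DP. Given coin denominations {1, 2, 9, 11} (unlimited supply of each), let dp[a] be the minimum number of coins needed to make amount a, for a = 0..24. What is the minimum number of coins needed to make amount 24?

 a  0  1  2  3  4  5  6  7  8  9 10 11 12 13 14 15 16 17 18 19 20 21 22 23 24
dp  0  1  1  2  2  3  3  4  4  1  2  1  2  2  3  3  4  4  2  3  2  3  2  3  3

3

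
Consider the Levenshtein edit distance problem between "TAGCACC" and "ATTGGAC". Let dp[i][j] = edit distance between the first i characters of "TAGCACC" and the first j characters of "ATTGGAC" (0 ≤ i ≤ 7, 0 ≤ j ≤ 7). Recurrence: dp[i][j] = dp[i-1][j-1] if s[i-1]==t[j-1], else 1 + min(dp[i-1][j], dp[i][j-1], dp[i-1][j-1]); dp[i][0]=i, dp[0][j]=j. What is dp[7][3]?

6

   ''  A  T  T  G  G  A  C
''  0  1  2  3  4  5  6  7
 T  1  1  1  2  3  4  5  6
 A  2  1  2  2  3  4  4  5
 G  3  2  2  3  2  3  4  5
 C  4  3  3  3  3  3  4  4
 A  5  4  4  4  4  4  3  4
 C  6  5  5  5  5  5  4  3
 C  7  6  6  6  6  6  5  4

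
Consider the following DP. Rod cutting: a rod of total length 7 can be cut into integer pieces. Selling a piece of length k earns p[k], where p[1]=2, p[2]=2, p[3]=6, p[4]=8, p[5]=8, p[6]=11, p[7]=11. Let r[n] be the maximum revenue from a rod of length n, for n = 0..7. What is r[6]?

   n    0    1    2    3    4    5    6    7
r[n]    0    2    4    6    8   10   12   14

12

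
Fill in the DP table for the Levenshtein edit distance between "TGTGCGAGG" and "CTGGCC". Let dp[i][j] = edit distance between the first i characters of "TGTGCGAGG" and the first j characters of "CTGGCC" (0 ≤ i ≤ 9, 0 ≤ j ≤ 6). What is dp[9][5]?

6

   ''  C  T  G  G  C  C
''  0  1  2  3  4  5  6
 T  1  1  1  2  3  4  5
 G  2  2  2  1  2  3  4
 T  3  3  2  2  2  3  4
 G  4  4  3  2  2  3  4
 C  5  4  4  3  3  2  3
 G  6  5  5  4  3  3  3
 A  7  6  6  5  4  4  4
 G  8  7  7  6  5  5  5
 G  9  8  8  7  6  6  6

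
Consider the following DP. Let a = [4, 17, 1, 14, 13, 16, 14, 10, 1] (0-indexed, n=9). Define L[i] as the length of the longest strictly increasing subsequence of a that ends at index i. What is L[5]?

3

   i    0    1    2    3    4    5    6    7    8
a[i]    4   17    1   14   13   16   14   10    1
L[i]    1    2    1    2    2    3    3    2    1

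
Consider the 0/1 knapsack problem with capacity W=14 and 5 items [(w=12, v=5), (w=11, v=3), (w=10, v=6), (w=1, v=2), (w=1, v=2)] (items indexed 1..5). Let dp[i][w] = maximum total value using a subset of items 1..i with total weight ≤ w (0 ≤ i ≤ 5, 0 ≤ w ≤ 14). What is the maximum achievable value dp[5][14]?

10

i\w   0   1   2   3   4   5   6   7   8   9  10  11  12  13  14
  0   0   0   0   0   0   0   0   0   0   0   0   0   0   0   0
  1   0   0   0   0   0   0   0   0   0   0   0   0   5   5   5
  2   0   0   0   0   0   0   0   0   0   0   0   3   5   5   5
  3   0   0   0   0   0   0   0   0   0   0   6   6   6   6   6
  4   0   2   2   2   2   2   2   2   2   2   6   8   8   8   8
  5   0   2   4   4   4   4   4   4   4   4   6   8  10  10  10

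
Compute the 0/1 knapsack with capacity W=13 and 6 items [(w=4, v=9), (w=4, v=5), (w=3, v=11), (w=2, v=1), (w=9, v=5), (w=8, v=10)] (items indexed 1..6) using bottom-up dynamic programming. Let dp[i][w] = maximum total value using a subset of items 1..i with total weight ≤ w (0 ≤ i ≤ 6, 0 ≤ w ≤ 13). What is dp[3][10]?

i\w   0   1   2   3   4   5   6   7   8   9  10  11  12  13
  0   0   0   0   0   0   0   0   0   0   0   0   0   0   0
  1   0   0   0   0   9   9   9   9   9   9   9   9   9   9
  2   0   0   0   0   9   9   9   9  14  14  14  14  14  14
  3   0   0   0  11  11  11  11  20  20  20  20  25  25  25
  4   0   0   1  11  11  12  12  20  20  21  21  25  25  26
  5   0   0   1  11  11  12  12  20  20  21  21  25  25  26
  6   0   0   1  11  11  12  12  20  20  21  21  25  25  26

20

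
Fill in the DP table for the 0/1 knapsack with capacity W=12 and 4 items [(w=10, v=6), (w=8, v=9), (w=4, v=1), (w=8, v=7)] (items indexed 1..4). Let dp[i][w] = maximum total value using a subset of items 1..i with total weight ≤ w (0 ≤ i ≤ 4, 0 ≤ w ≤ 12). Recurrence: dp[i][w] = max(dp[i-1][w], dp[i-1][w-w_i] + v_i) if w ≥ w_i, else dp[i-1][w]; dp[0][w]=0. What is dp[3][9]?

i\w   0   1   2   3   4   5   6   7   8   9  10  11  12
  0   0   0   0   0   0   0   0   0   0   0   0   0   0
  1   0   0   0   0   0   0   0   0   0   0   6   6   6
  2   0   0   0   0   0   0   0   0   9   9   9   9   9
  3   0   0   0   0   1   1   1   1   9   9   9   9  10
  4   0   0   0   0   1   1   1   1   9   9   9   9  10

9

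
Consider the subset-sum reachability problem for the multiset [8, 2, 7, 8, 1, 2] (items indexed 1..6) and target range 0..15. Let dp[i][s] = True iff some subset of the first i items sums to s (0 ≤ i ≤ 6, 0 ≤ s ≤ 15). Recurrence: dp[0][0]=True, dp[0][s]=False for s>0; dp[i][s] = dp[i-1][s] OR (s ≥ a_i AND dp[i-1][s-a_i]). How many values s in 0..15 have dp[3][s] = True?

7

i\s   0   1   2   3   4   5   6   7   8   9  10  11  12  13  14  15
  0   T   F   F   F   F   F   F   F   F   F   F   F   F   F   F   F
  1   T   F   F   F   F   F   F   F   T   F   F   F   F   F   F   F
  2   T   F   T   F   F   F   F   F   T   F   T   F   F   F   F   F
  3   T   F   T   F   F   F   F   T   T   T   T   F   F   F   F   T
  4   T   F   T   F   F   F   F   T   T   T   T   F   F   F   F   T
  5   T   T   T   T   F   F   F   T   T   T   T   T   F   F   F   T
  6   T   T   T   T   T   T   F   T   T   T   T   T   T   T   F   T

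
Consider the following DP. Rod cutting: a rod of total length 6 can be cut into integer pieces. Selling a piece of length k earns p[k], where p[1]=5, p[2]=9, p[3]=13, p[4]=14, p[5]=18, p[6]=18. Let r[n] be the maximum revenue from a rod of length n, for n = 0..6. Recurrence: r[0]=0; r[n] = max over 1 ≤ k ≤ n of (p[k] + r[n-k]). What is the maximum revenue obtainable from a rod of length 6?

   n    0    1    2    3    4    5    6
r[n]    0    5   10   15   20   25   30

30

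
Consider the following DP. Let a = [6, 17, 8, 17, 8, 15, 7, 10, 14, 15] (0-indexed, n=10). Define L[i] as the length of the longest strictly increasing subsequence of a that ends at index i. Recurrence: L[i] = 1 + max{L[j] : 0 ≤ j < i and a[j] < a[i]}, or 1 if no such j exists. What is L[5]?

3

   i    0    1    2    3    4    5    6    7    8    9
a[i]    6   17    8   17    8   15    7   10   14   15
L[i]    1    2    2    3    2    3    2    3    4    5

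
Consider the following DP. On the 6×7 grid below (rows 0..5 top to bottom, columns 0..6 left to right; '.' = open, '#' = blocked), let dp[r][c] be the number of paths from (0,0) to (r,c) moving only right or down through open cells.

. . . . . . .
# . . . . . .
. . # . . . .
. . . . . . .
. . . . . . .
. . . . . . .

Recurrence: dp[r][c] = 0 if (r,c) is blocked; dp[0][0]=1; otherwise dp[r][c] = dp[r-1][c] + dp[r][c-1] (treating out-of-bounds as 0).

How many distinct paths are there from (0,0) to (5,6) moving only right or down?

147

r\c   0   1   2   3   4   5   6
  0   1   1   1   1   1   1   1
  1   0   1   2   3   4   5   6
  2   0   1   0   3   7  12  18
  3   0   1   1   4  11  23  41
  4   0   1   2   6  17  40  81
  5   0   1   3   9  26  66 147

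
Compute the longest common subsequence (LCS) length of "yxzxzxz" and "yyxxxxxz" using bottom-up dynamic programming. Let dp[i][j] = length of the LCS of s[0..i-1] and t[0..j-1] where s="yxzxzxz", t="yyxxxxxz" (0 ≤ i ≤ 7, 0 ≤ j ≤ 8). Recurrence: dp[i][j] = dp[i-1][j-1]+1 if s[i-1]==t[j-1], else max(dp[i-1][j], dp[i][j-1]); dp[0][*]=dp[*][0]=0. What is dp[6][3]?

   ''  y  y  x  x  x  x  x  z
''  0  0  0  0  0  0  0  0  0
 y  0  1  1  1  1  1  1  1  1
 x  0  1  1  2  2  2  2  2  2
 z  0  1  1  2  2  2  2  2  3
 x  0  1  1  2  3  3  3  3  3
 z  0  1  1  2  3  3  3  3  4
 x  0  1  1  2  3  4  4  4  4
 z  0  1  1  2  3  4  4  4  5

2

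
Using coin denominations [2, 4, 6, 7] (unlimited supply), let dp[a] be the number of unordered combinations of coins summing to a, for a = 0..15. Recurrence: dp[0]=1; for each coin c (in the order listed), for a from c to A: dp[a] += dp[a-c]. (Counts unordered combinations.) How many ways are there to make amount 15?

after  coin     0     1     2     3     4     5     6     7     8     9    10    11    12    13    14    15
          2     1     0     1     0     1     0     1     0     1     0     1     0     1     0     1     0
          4     1     0     1     0     2     0     2     0     3     0     3     0     4     0     4     0
          6     1     0     1     0     2     0     3     0     4     0     5     0     7     0     8     0
          7     1     0     1     0     2     0     3     1     4     1     5     2     7     3     9     4

4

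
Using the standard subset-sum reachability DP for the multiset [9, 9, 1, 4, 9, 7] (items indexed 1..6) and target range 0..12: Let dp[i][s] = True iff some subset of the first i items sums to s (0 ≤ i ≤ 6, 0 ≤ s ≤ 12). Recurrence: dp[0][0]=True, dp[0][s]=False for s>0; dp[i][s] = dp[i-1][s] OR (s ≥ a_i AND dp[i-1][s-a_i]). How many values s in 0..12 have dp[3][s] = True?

4

i\s   0   1   2   3   4   5   6   7   8   9  10  11  12
  0   T   F   F   F   F   F   F   F   F   F   F   F   F
  1   T   F   F   F   F   F   F   F   F   T   F   F   F
  2   T   F   F   F   F   F   F   F   F   T   F   F   F
  3   T   T   F   F   F   F   F   F   F   T   T   F   F
  4   T   T   F   F   T   T   F   F   F   T   T   F   F
  5   T   T   F   F   T   T   F   F   F   T   T   F   F
  6   T   T   F   F   T   T   F   T   T   T   T   T   T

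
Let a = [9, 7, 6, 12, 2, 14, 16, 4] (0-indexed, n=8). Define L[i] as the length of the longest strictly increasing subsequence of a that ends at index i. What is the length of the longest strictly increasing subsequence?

4

   i    0    1    2    3    4    5    6    7
a[i]    9    7    6   12    2   14   16    4
L[i]    1    1    1    2    1    3    4    2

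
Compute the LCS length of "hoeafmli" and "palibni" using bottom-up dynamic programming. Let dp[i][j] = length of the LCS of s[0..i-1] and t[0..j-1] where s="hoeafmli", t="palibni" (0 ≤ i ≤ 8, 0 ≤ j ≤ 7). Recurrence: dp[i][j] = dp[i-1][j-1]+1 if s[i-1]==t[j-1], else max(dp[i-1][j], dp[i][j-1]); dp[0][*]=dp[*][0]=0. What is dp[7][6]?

   ''  p  a  l  i  b  n  i
''  0  0  0  0  0  0  0  0
 h  0  0  0  0  0  0  0  0
 o  0  0  0  0  0  0  0  0
 e  0  0  0  0  0  0  0  0
 a  0  0  1  1  1  1  1  1
 f  0  0  1  1  1  1  1  1
 m  0  0  1  1  1  1  1  1
 l  0  0  1  2  2  2  2  2
 i  0  0  1  2  3  3  3  3

2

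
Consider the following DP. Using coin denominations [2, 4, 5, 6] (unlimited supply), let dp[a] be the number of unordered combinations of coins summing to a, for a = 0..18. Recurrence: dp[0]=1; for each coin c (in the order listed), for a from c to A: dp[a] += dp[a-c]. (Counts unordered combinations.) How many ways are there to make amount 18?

after  coin     0     1     2     3     4     5     6     7     8     9    10    11    12    13    14    15    16    17    18
          2     1     0     1     0     1     0     1     0     1     0     1     0     1     0     1     0     1     0     1
          4     1     0     1     0     2     0     2     0     3     0     3     0     4     0     4     0     5     0     5
          5     1     0     1     0     2     1     2     1     3     2     4     2     5     3     6     4     7     5     8
          6     1     0     1     0     2     1     3     1     4     2     6     3     8     4    10     6    13     8    16

16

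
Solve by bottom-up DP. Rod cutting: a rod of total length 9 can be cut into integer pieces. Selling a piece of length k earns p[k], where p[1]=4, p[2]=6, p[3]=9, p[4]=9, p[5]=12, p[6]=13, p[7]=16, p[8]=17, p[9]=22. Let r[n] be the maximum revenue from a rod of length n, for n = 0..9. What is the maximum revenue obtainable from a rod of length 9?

   n    0    1    2    3    4    5    6    7    8    9
r[n]    0    4    8   12   16   20   24   28   32   36

36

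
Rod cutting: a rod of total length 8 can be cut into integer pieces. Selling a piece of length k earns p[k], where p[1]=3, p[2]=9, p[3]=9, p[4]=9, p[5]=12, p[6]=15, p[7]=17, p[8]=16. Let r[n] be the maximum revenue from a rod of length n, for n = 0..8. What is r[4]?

18

   n    0    1    2    3    4    5    6    7    8
r[n]    0    3    9   12   18   21   27   30   36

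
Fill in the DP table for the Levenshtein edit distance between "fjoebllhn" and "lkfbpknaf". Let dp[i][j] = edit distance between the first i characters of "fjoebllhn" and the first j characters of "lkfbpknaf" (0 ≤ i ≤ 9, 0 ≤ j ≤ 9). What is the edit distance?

   ''  l  k  f  b  p  k  n  a  f
''  0  1  2  3  4  5  6  7  8  9
 f  1  1  2  2  3  4  5  6  7  8
 j  2  2  2  3  3  4  5  6  7  8
 o  3  3  3  3  4  4  5  6  7  8
 e  4  4  4  4  4  5  5  6  7  8
 b  5  5  5  5  4  5  6  6  7  8
 l  6  5  6  6  5  5  6  7  7  8
 l  7  6  6  7  6  6  6  7  8  8
 h  8  7  7  7  7  7  7  7  8  9
 n  9  8  8  8  8  8  8  7  8  9

9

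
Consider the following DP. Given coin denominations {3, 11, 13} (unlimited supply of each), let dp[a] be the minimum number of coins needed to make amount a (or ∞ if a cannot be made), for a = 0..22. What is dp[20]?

 a  0  1  2  3  4  5  6  7  8  9 10 11 12 13 14 15 16 17 18 19 20 21 22
dp  0  -  -  1  -  -  2  -  -  3  -  1  4  1  2  5  2  3  6  3  4  7  2
(- denotes ∞ / unreachable)

4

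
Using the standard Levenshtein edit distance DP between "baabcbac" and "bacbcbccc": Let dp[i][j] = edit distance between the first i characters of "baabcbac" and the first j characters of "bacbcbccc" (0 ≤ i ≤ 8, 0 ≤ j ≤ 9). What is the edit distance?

3

   ''  b  a  c  b  c  b  c  c  c
''  0  1  2  3  4  5  6  7  8  9
 b  1  0  1  2  3  4  5  6  7  8
 a  2  1  0  1  2  3  4  5  6  7
 a  3  2  1  1  2  3  4  5  6  7
 b  4  3  2  2  1  2  3  4  5  6
 c  5  4  3  2  2  1  2  3  4  5
 b  6  5  4  3  2  2  1  2  3  4
 a  7  6  5  4  3  3  2  2  3  4
 c  8  7  6  5  4  3  3  2  2  3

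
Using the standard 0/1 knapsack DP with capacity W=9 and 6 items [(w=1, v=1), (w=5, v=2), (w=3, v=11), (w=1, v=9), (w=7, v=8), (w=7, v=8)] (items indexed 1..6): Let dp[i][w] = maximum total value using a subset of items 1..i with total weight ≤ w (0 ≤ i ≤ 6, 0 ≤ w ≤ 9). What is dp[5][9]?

i\w   0   1   2   3   4   5   6   7   8   9
  0   0   0   0   0   0   0   0   0   0   0
  1   0   1   1   1   1   1   1   1   1   1
  2   0   1   1   1   1   2   3   3   3   3
  3   0   1   1  11  12  12  12  12  13  14
  4   0   9  10  11  20  21  21  21  21  22
  5   0   9  10  11  20  21  21  21  21  22
  6   0   9  10  11  20  21  21  21  21  22

22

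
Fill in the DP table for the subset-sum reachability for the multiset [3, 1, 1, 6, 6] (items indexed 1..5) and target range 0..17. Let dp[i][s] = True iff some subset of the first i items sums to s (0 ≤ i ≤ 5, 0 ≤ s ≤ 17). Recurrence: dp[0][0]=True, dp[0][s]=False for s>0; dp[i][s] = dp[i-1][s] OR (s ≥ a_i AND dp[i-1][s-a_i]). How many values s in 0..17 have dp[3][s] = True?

6

i\s   0   1   2   3   4   5   6   7   8   9  10  11  12  13  14  15  16  17
  0   T   F   F   F   F   F   F   F   F   F   F   F   F   F   F   F   F   F
  1   T   F   F   T   F   F   F   F   F   F   F   F   F   F   F   F   F   F
  2   T   T   F   T   T   F   F   F   F   F   F   F   F   F   F   F   F   F
  3   T   T   T   T   T   T   F   F   F   F   F   F   F   F   F   F   F   F
  4   T   T   T   T   T   T   T   T   T   T   T   T   F   F   F   F   F   F
  5   T   T   T   T   T   T   T   T   T   T   T   T   T   T   T   T   T   T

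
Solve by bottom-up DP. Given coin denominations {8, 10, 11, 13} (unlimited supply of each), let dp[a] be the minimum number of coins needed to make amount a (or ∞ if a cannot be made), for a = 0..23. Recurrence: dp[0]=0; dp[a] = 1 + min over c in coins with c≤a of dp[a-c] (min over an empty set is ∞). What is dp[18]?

2

 a  0  1  2  3  4  5  6  7  8  9 10 11 12 13 14 15 16 17 18 19 20 21 22 23
dp  0  -  -  -  -  -  -  -  1  -  1  1  -  1  -  -  2  -  2  2  2  2  2  2
(- denotes ∞ / unreachable)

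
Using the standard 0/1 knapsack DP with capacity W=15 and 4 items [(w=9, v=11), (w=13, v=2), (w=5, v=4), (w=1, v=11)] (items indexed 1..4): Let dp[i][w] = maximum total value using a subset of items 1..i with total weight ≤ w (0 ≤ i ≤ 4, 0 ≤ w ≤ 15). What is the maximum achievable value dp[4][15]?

26

i\w   0   1   2   3   4   5   6   7   8   9  10  11  12  13  14  15
  0   0   0   0   0   0   0   0   0   0   0   0   0   0   0   0   0
  1   0   0   0   0   0   0   0   0   0  11  11  11  11  11  11  11
  2   0   0   0   0   0   0   0   0   0  11  11  11  11  11  11  11
  3   0   0   0   0   0   4   4   4   4  11  11  11  11  11  15  15
  4   0  11  11  11  11  11  15  15  15  15  22  22  22  22  22  26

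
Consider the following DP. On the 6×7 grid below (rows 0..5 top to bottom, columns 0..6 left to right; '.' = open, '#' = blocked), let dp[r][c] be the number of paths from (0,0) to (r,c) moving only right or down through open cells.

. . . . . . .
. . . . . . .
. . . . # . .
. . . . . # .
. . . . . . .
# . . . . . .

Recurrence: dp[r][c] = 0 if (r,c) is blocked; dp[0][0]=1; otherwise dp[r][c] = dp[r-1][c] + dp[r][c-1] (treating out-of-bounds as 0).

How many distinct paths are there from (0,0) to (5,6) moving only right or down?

233

r\c   0   1   2   3   4   5   6
  0   1   1   1   1   1   1   1
  1   1   2   3   4   5   6   7
  2   1   3   6  10   0   6  13
  3   1   4  10  20  20   0  13
  4   1   5  15  35  55  55  68
  5   0   5  20  55 110 165 233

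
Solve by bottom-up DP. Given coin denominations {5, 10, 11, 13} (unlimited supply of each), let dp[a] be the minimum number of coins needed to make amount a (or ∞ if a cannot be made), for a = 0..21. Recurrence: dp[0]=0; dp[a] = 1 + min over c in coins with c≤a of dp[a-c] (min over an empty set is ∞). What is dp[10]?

 a  0  1  2  3  4  5  6  7  8  9 10 11 12 13 14 15 16 17 18 19 20 21
dp  0  -  -  -  -  1  -  -  -  -  1  1  -  1  -  2  2  -  2  -  2  2
(- denotes ∞ / unreachable)

1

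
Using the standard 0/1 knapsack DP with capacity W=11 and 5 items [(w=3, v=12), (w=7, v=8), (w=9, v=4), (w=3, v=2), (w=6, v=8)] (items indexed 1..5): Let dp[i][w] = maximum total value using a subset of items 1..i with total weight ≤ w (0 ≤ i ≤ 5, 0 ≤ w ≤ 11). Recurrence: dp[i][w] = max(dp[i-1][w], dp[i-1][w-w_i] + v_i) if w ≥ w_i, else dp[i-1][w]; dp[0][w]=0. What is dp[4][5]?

i\w   0   1   2   3   4   5   6   7   8   9  10  11
  0   0   0   0   0   0   0   0   0   0   0   0   0
  1   0   0   0  12  12  12  12  12  12  12  12  12
  2   0   0   0  12  12  12  12  12  12  12  20  20
  3   0   0   0  12  12  12  12  12  12  12  20  20
  4   0   0   0  12  12  12  14  14  14  14  20  20
  5   0   0   0  12  12  12  14  14  14  20  20  20

12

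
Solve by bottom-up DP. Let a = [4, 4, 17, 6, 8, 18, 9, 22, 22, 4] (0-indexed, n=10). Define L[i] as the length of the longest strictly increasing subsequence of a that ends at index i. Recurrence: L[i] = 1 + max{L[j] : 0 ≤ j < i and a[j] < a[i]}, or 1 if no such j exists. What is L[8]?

   i    0    1    2    3    4    5    6    7    8    9
a[i]    4    4   17    6    8   18    9   22   22    4
L[i]    1    1    2    2    3    4    4    5    5    1

5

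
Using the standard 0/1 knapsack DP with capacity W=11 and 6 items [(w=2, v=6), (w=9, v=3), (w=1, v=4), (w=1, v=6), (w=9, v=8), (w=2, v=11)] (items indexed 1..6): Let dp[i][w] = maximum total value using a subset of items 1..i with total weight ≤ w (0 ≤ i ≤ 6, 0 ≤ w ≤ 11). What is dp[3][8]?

i\w   0   1   2   3   4   5   6   7   8   9  10  11
  0   0   0   0   0   0   0   0   0   0   0   0   0
  1   0   0   6   6   6   6   6   6   6   6   6   6
  2   0   0   6   6   6   6   6   6   6   6   6   9
  3   0   4   6  10  10  10  10  10  10  10  10  10
  4   0   6  10  12  16  16  16  16  16  16  16  16
  5   0   6  10  12  16  16  16  16  16  16  16  18
  6   0   6  11  17  21  23  27  27  27  27  27  27

10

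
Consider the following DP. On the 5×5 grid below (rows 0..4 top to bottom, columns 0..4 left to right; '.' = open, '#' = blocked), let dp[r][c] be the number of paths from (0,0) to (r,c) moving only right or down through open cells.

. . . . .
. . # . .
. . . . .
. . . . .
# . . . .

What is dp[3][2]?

r\c   0   1   2   3   4
  0   1   1   1   1   1
  1   1   2   0   1   2
  2   1   3   3   4   6
  3   1   4   7  11  17
  4   0   4  11  22  39

7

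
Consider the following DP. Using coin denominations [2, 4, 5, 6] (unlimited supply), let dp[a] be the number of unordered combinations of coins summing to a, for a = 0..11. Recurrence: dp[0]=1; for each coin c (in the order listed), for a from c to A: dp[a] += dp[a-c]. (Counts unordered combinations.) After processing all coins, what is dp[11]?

3

after  coin     0     1     2     3     4     5     6     7     8     9    10    11
          2     1     0     1     0     1     0     1     0     1     0     1     0
          4     1     0     1     0     2     0     2     0     3     0     3     0
          5     1     0     1     0     2     1     2     1     3     2     4     2
          6     1     0     1     0     2     1     3     1     4     2     6     3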